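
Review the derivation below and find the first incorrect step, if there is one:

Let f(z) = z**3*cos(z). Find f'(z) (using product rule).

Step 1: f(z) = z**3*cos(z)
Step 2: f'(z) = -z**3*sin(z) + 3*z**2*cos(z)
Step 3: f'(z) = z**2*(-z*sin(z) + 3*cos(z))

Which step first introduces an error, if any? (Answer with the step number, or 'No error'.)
No error

All steps in this derivation are correct.
The final answer f'(z) = z**2*(-z*sin(z) + 3*cos(z)) is valid.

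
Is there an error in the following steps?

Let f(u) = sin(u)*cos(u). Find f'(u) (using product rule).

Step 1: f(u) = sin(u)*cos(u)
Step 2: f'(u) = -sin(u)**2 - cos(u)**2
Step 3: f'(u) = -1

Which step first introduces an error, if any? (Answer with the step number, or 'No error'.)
Step 2

Step 2 is incorrect due to a sign flip.
The step shows: -sin(u)**2 - cos(u)**2
The correct value should be: -sin(u)**2 + cos(u)**2

Explanation: The sign of one term was flipped: the term cos(u)**2 was incorrectly written as -cos(u)**2
The later steps are derived from this incorrect expression, so the error originates in Step 2.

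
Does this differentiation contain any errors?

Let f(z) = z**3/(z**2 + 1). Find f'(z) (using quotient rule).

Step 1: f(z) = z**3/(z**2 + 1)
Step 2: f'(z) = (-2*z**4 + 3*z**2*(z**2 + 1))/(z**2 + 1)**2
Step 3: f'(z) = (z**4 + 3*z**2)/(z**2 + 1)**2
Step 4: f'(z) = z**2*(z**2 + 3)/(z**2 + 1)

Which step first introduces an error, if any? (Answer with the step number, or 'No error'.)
Step 4

Step 4 is incorrect due to a wrong exponent.
The step shows: z**2*(z**2 + 3)/(z**2 + 1)
The correct value should be: z**2*(z**2 + 3)/(z**2 + 1)**2

Explanation: The exponent -2 on z**2 + 1 was incorrectly written as -1: the term z**2*(z**2 + 3)/(z**2 + 1)**2 was incorrectly written as z**2*(z**2 + 3)/(z**2 + 1)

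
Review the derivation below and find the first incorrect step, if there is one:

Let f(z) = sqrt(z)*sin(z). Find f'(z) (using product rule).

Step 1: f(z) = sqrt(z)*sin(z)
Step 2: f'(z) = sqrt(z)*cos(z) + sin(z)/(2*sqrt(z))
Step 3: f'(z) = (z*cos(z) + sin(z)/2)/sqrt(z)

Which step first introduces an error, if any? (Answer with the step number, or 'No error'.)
No error

All steps in this derivation are correct.
The final answer f'(z) = (z*cos(z) + sin(z)/2)/sqrt(z) is valid.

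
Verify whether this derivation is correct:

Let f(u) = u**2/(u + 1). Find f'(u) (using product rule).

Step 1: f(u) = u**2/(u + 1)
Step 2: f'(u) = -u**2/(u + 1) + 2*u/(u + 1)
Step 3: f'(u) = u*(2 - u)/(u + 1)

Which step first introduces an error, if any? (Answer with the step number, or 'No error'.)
Step 2

Step 2 is incorrect due to a wrong exponent.
The step shows: -u**2/(u + 1) + 2*u/(u + 1)
The correct value should be: -u**2/(u + 1)**2 + 2*u/(u + 1)

Explanation: The exponent -2 on u + 1 was incorrectly written as -1: the term -u**2/(u + 1)**2 was incorrectly written as -u**2/(u + 1)
The later steps are derived from this incorrect expression, so the error originates in Step 2.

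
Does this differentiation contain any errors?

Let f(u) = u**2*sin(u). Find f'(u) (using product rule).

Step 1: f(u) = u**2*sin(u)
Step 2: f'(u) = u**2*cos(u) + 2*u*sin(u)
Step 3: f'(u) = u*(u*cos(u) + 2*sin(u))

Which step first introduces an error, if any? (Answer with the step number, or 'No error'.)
No error

All steps in this derivation are correct.
The final answer f'(u) = u*(u*cos(u) + 2*sin(u)) is valid.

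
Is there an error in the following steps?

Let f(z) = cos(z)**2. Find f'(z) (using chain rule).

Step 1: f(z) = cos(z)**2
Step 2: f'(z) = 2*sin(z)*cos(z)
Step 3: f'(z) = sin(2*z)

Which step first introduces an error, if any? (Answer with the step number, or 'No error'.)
Step 2

Step 2 is incorrect due to a sign flip.
The step shows: 2*sin(z)*cos(z)
The correct value should be: -2*sin(z)*cos(z)

Explanation: The sign of the whole expression was flipped: the term -2*sin(z)*cos(z) was incorrectly written as 2*sin(z)*cos(z)
The later steps are derived from this incorrect expression, so the error originates in Step 2.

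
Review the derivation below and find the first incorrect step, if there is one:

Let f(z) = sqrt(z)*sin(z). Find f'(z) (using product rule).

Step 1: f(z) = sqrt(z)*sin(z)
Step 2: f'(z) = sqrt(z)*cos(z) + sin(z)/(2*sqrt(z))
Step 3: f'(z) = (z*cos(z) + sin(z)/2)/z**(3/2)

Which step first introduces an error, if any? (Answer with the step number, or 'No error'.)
Step 3

Step 3 is incorrect due to a wrong exponent.
The step shows: (z*cos(z) + sin(z)/2)/z**(3/2)
The correct value should be: (z*cos(z) + sin(z)/2)/sqrt(z)

Explanation: The exponent -1/2 on z was incorrectly written as -3/2: the term (z*cos(z) + sin(z)/2)/sqrt(z) was incorrectly written as (z*cos(z) + sin(z)/2)/z**(3/2)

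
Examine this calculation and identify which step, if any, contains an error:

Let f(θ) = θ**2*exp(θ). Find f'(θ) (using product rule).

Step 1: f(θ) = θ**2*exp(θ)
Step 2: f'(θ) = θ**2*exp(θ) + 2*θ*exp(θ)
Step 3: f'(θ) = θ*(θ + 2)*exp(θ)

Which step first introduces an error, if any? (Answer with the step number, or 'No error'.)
No error

All steps in this derivation are correct.
The final answer f'(θ) = θ*(θ + 2)*exp(θ) is valid.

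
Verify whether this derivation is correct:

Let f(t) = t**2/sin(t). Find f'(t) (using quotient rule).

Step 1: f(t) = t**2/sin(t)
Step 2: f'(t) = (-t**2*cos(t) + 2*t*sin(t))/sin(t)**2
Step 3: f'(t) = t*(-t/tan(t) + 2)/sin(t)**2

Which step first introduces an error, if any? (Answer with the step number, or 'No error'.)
Step 3

Step 3 is incorrect due to a wrong exponent.
The step shows: t*(-t/tan(t) + 2)/sin(t)**2
The correct value should be: t*(-t/tan(t) + 2)/sin(t)

Explanation: The exponent -1 on sin(t) was incorrectly written as -2: the term t*(-t/tan(t) + 2)/sin(t) was incorrectly written as t*(-t/tan(t) + 2)/sin(t)**2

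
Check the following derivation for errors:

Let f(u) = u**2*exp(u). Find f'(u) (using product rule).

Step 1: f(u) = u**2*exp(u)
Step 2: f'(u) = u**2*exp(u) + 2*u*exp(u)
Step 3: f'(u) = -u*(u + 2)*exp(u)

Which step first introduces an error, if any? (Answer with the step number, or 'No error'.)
Step 3

Step 3 is incorrect due to a sign flip.
The step shows: -u*(u + 2)*exp(u)
The correct value should be: u*(u + 2)*exp(u)

Explanation: The sign of the whole expression was flipped: the term u*(u + 2)*exp(u) was incorrectly written as -u*(u + 2)*exp(u)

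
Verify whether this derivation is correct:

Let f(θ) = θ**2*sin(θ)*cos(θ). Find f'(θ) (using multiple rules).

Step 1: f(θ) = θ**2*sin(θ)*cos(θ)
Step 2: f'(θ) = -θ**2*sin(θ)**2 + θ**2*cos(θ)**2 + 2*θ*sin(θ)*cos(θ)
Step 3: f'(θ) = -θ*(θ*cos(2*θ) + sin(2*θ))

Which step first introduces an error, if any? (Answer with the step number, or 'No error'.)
Step 3

Step 3 is incorrect due to a sign flip.
The step shows: -θ*(θ*cos(2*θ) + sin(2*θ))
The correct value should be: θ*(θ*cos(2*θ) + sin(2*θ))

Explanation: The sign of the whole expression was flipped: the term θ*(θ*cos(2*θ) + sin(2*θ)) was incorrectly written as -θ*(θ*cos(2*θ) + sin(2*θ))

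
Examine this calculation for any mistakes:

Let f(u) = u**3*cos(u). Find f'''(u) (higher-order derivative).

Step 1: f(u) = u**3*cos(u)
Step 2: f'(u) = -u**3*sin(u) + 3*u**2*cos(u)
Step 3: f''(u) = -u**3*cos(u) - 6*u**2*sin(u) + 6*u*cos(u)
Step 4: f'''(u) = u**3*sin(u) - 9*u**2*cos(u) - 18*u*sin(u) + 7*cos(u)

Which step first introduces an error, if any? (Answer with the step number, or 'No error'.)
Step 4

Step 4 is incorrect due to a wrong coefficient.
The step shows: u**3*sin(u) - 9*u**2*cos(u) - 18*u*sin(u) + 7*cos(u)
The correct value should be: u**3*sin(u) - 9*u**2*cos(u) - 18*u*sin(u) + 6*cos(u)

Explanation: The coefficient 6 was incorrectly written as 7: the term 6*cos(u) was incorrectly written as 7*cos(u)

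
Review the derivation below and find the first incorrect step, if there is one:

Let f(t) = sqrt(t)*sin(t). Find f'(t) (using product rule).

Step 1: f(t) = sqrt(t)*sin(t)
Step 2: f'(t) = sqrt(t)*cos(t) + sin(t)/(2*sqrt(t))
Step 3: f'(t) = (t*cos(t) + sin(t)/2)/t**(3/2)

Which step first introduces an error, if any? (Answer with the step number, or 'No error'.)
Step 3

Step 3 is incorrect due to a wrong exponent.
The step shows: (t*cos(t) + sin(t)/2)/t**(3/2)
The correct value should be: (t*cos(t) + sin(t)/2)/sqrt(t)

Explanation: The exponent -1/2 on t was incorrectly written as -3/2: the term (t*cos(t) + sin(t)/2)/sqrt(t) was incorrectly written as (t*cos(t) + sin(t)/2)/t**(3/2)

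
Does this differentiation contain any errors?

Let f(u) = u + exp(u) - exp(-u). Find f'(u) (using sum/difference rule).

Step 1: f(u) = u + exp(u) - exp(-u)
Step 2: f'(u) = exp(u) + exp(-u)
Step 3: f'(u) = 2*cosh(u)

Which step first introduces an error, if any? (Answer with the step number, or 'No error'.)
Step 2

Step 2 is incorrect due to a dropped term.
The step shows: exp(u) + exp(-u)
The correct value should be: exp(u) + 1 + exp(-u)

Explanation: A term was dropped: the term 1 was incorrectly omitted
The later steps are derived from this incorrect expression, so the error originates in Step 2.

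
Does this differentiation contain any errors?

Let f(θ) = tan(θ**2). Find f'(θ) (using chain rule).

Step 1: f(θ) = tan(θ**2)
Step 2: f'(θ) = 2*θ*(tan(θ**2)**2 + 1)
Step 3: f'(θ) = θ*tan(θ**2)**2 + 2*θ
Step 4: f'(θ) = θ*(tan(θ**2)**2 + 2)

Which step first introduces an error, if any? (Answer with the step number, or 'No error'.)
Step 3

Step 3 is incorrect due to a wrong coefficient.
The step shows: θ*tan(θ**2)**2 + 2*θ
The correct value should be: 2*θ*tan(θ**2)**2 + 2*θ

Explanation: The coefficient 2 was incorrectly written as 1: the term 2*θ*tan(θ**2)**2 was incorrectly written as θ*tan(θ**2)**2
The later steps are derived from this incorrect expression, so the error originates in Step 3.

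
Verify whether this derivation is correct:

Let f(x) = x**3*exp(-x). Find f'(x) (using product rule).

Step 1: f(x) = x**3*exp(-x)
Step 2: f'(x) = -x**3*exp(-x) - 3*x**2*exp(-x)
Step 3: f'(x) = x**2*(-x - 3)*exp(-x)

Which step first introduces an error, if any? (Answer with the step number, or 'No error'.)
Step 2

Step 2 is incorrect due to a sign flip.
The step shows: -x**3*exp(-x) - 3*x**2*exp(-x)
The correct value should be: -x**3*exp(-x) + 3*x**2*exp(-x)

Explanation: The sign of one term was flipped: the term 3*x**2*exp(-x) was incorrectly written as -3*x**2*exp(-x)
The later steps are derived from this incorrect expression, so the error originates in Step 2.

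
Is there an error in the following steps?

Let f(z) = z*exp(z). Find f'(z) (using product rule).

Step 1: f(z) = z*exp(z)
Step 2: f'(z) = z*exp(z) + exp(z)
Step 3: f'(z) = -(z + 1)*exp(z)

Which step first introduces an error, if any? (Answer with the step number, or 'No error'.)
Step 3

Step 3 is incorrect due to a sign flip.
The step shows: -(z + 1)*exp(z)
The correct value should be: (z + 1)*exp(z)

Explanation: The sign of the whole expression was flipped: the term (z + 1)*exp(z) was incorrectly written as -(z + 1)*exp(z)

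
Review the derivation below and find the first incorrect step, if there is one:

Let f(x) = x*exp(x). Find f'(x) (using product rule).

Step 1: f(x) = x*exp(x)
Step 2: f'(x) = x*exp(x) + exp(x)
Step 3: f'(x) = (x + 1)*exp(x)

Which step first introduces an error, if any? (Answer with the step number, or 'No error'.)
No error

All steps in this derivation are correct.
The final answer f'(x) = (x + 1)*exp(x) is valid.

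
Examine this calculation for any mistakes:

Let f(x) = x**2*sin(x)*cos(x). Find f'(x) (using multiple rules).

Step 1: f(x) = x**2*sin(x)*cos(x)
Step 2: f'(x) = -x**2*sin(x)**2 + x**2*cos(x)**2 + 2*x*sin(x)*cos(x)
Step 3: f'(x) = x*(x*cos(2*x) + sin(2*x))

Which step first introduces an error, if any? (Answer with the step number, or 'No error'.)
No error

All steps in this derivation are correct.
The final answer f'(x) = x*(x*cos(2*x) + sin(2*x)) is valid.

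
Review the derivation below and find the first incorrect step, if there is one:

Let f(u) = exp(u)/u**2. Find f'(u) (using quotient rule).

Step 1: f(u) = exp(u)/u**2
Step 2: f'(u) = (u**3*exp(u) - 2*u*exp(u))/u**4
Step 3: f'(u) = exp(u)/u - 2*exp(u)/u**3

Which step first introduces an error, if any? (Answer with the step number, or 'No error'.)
Step 2

Step 2 is incorrect due to a wrong exponent.
The step shows: (u**3*exp(u) - 2*u*exp(u))/u**4
The correct value should be: (u**2*exp(u) - 2*u*exp(u))/u**4

Explanation: The exponent 2 on u was incorrectly written as 3: the term (u**2*exp(u) - 2*u*exp(u))/u**4 was incorrectly written as (u**3*exp(u) - 2*u*exp(u))/u**4
The later steps are derived from this incorrect expression, so the error originates in Step 2.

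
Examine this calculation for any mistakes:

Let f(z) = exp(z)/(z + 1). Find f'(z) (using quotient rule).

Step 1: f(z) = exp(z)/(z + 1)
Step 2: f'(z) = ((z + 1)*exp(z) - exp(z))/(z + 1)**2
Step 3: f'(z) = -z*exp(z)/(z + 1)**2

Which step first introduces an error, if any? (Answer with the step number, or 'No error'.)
Step 3

Step 3 is incorrect due to a sign flip.
The step shows: -z*exp(z)/(z + 1)**2
The correct value should be: z*exp(z)/(z + 1)**2

Explanation: The sign of the whole expression was flipped: the term z*exp(z)/(z + 1)**2 was incorrectly written as -z*exp(z)/(z + 1)**2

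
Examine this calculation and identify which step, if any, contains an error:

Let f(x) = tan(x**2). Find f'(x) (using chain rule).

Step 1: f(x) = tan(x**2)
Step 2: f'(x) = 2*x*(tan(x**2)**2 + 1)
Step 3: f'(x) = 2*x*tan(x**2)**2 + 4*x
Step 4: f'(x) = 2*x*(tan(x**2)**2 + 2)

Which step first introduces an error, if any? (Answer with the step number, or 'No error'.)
Step 3

Step 3 is incorrect due to a wrong coefficient.
The step shows: 2*x*tan(x**2)**2 + 4*x
The correct value should be: 2*x*tan(x**2)**2 + 2*x

Explanation: The coefficient 2 was incorrectly written as 4: the term 2*x was incorrectly written as 4*x
The later steps are derived from this incorrect expression, so the error originates in Step 3.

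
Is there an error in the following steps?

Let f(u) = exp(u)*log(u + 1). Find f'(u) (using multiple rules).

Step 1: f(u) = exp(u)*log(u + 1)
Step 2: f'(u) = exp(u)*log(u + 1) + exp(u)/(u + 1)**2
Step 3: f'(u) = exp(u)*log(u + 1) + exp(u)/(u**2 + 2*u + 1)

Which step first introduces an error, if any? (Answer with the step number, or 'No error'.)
Step 2

Step 2 is incorrect due to a wrong exponent.
The step shows: exp(u)*log(u + 1) + exp(u)/(u + 1)**2
The correct value should be: exp(u)*log(u + 1) + exp(u)/(u + 1)

Explanation: The exponent -1 on u + 1 was incorrectly written as -2: the term exp(u)/(u + 1) was incorrectly written as exp(u)/(u + 1)**2
The later steps are derived from this incorrect expression, so the error originates in Step 2.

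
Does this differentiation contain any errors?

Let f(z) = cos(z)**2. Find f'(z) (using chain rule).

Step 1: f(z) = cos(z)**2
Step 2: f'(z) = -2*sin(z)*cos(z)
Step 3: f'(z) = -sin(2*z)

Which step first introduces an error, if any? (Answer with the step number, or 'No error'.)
No error

All steps in this derivation are correct.
The final answer f'(z) = -sin(2*z) is valid.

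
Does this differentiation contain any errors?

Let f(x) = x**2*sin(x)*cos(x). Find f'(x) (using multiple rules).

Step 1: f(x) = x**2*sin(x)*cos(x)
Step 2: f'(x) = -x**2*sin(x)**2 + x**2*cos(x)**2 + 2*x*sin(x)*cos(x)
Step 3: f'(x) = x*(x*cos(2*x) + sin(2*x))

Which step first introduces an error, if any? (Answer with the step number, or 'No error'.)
No error

All steps in this derivation are correct.
The final answer f'(x) = x*(x*cos(2*x) + sin(2*x)) is valid.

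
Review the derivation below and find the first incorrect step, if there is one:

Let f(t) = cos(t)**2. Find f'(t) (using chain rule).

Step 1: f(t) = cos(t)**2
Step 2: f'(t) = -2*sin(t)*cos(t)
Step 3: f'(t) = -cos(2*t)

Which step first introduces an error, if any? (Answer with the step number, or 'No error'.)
Step 3

Step 3 is incorrect due to a wrong trig function.
The step shows: -cos(2*t)
The correct value should be: -sin(2*t)

Explanation: sin(2*t) was incorrectly written as cos(2*t): the term -sin(2*t) was incorrectly written as -cos(2*t)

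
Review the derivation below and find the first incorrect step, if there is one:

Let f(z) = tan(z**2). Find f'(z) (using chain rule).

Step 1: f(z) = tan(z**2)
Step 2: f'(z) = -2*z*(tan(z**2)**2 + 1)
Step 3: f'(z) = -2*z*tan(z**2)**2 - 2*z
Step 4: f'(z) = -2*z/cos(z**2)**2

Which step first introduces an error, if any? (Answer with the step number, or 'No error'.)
Step 2

Step 2 is incorrect due to a sign flip.
The step shows: -2*z*(tan(z**2)**2 + 1)
The correct value should be: 2*z*(tan(z**2)**2 + 1)

Explanation: The sign of the whole expression was flipped: the term 2*z*(tan(z**2)**2 + 1) was incorrectly written as -2*z*(tan(z**2)**2 + 1)
The later steps are derived from this incorrect expression, so the error originates in Step 2.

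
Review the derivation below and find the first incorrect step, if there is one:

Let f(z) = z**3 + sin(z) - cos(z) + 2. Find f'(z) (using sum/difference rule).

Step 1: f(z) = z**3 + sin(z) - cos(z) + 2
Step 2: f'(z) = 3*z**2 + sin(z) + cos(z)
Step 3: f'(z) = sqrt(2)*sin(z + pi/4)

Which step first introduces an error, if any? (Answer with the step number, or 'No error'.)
Step 3

Step 3 is incorrect due to a dropped term.
The step shows: sqrt(2)*sin(z + pi/4)
The correct value should be: 3*z**2 + sqrt(2)*sin(z + pi/4)

Explanation: A term was dropped: the term 3*z**2 was incorrectly omitted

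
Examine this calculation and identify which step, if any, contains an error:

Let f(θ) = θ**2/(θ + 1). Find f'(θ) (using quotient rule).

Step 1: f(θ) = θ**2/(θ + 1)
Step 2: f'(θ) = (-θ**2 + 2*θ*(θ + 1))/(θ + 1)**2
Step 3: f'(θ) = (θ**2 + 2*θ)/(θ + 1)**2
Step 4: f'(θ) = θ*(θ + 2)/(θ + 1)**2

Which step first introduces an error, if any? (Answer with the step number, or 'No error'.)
No error

All steps in this derivation are correct.
The final answer f'(θ) = θ*(θ + 2)/(θ + 1)**2 is valid.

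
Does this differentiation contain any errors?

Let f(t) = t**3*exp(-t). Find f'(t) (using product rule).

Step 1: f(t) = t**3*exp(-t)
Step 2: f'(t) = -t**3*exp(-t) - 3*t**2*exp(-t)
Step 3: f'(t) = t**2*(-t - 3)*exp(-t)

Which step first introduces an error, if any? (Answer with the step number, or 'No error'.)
Step 2

Step 2 is incorrect due to a sign flip.
The step shows: -t**3*exp(-t) - 3*t**2*exp(-t)
The correct value should be: -t**3*exp(-t) + 3*t**2*exp(-t)

Explanation: The sign of one term was flipped: the term 3*t**2*exp(-t) was incorrectly written as -3*t**2*exp(-t)
The later steps are derived from this incorrect expression, so the error originates in Step 2.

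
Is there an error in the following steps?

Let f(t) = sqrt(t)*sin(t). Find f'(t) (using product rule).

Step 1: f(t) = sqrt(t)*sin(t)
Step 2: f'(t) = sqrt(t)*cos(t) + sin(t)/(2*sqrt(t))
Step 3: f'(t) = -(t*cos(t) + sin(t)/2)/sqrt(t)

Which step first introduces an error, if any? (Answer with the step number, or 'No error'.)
Step 3

Step 3 is incorrect due to a sign flip.
The step shows: -(t*cos(t) + sin(t)/2)/sqrt(t)
The correct value should be: (t*cos(t) + sin(t)/2)/sqrt(t)

Explanation: The sign of the whole expression was flipped: the term (t*cos(t) + sin(t)/2)/sqrt(t) was incorrectly written as -(t*cos(t) + sin(t)/2)/sqrt(t)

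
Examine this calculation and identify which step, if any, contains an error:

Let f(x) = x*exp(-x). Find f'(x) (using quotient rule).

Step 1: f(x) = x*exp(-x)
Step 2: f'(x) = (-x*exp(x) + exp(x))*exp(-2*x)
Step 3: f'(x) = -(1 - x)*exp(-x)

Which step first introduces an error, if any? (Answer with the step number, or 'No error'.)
Step 3

Step 3 is incorrect due to a sign flip.
The step shows: -(1 - x)*exp(-x)
The correct value should be: (1 - x)*exp(-x)

Explanation: The sign of the whole expression was flipped: the term (1 - x)*exp(-x) was incorrectly written as -(1 - x)*exp(-x)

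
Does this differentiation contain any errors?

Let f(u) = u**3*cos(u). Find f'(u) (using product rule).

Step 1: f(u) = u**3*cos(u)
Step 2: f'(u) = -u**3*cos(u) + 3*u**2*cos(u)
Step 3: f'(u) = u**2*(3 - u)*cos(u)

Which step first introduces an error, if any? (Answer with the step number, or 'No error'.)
Step 2

Step 2 is incorrect due to a wrong trig function.
The step shows: -u**3*cos(u) + 3*u**2*cos(u)
The correct value should be: -u**3*sin(u) + 3*u**2*cos(u)

Explanation: sin(u) was incorrectly written as cos(u): the term -u**3*sin(u) was incorrectly written as -u**3*cos(u)
The later steps are derived from this incorrect expression, so the error originates in Step 2.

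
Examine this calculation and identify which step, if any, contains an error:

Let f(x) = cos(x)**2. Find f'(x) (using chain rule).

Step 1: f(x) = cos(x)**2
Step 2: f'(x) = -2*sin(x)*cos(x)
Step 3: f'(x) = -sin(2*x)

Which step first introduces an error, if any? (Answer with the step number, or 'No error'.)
No error

All steps in this derivation are correct.
The final answer f'(x) = -sin(2*x) is valid.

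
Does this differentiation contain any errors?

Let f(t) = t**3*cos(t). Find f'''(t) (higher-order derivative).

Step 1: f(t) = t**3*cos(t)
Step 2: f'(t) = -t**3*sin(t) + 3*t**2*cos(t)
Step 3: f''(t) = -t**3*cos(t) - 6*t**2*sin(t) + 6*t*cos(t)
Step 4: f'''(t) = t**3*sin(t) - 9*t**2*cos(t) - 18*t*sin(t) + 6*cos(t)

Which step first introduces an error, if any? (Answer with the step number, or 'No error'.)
No error

All steps in this derivation are correct.
The final answer f'''(t) = t**3*sin(t) - 9*t**2*cos(t) - 18*t*sin(t) + 6*cos(t) is valid.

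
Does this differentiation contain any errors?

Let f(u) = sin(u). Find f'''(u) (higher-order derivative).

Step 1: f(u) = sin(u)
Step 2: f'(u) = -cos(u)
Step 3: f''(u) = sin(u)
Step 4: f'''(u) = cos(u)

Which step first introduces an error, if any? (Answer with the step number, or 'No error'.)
Step 2

Step 2 is incorrect due to a sign flip.
The step shows: -cos(u)
The correct value should be: cos(u)

Explanation: The sign of the whole expression was flipped: the term cos(u) was incorrectly written as -cos(u)
The later steps are derived from this incorrect expression, so the error originates in Step 2.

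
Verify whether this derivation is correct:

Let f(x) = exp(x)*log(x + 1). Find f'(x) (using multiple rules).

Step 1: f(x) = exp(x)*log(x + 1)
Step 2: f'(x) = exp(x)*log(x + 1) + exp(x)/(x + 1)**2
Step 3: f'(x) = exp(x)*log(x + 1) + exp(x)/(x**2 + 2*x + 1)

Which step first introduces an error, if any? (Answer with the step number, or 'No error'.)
Step 2

Step 2 is incorrect due to a wrong exponent.
The step shows: exp(x)*log(x + 1) + exp(x)/(x + 1)**2
The correct value should be: exp(x)*log(x + 1) + exp(x)/(x + 1)

Explanation: The exponent -1 on x + 1 was incorrectly written as -2: the term exp(x)/(x + 1) was incorrectly written as exp(x)/(x + 1)**2
The later steps are derived from this incorrect expression, so the error originates in Step 2.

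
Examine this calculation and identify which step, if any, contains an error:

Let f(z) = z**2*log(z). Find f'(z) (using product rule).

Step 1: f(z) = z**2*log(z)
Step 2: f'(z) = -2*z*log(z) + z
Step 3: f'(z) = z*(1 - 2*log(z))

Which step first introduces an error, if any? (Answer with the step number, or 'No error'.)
Step 2

Step 2 is incorrect due to a sign flip.
The step shows: -2*z*log(z) + z
The correct value should be: 2*z*log(z) + z

Explanation: The sign of one term was flipped: the term 2*z*log(z) was incorrectly written as -2*z*log(z)
The later steps are derived from this incorrect expression, so the error originates in Step 2.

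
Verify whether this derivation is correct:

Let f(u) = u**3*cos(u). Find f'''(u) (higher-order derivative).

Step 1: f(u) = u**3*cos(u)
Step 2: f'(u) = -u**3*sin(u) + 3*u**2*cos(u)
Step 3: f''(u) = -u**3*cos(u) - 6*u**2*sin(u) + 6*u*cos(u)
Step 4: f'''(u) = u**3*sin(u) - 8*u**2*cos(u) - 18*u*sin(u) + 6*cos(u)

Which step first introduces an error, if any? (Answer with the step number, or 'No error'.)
Step 4

Step 4 is incorrect due to a wrong coefficient.
The step shows: u**3*sin(u) - 8*u**2*cos(u) - 18*u*sin(u) + 6*cos(u)
The correct value should be: u**3*sin(u) - 9*u**2*cos(u) - 18*u*sin(u) + 6*cos(u)

Explanation: The coefficient -9 was incorrectly written as -8: the term -9*u**2*cos(u) was incorrectly written as -8*u**2*cos(u)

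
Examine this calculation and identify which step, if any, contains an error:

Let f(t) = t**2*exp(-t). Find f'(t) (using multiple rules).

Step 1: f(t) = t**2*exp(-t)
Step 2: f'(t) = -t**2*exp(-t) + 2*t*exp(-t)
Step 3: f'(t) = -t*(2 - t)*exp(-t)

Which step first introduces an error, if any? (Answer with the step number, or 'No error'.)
Step 3

Step 3 is incorrect due to a sign flip.
The step shows: -t*(2 - t)*exp(-t)
The correct value should be: t*(2 - t)*exp(-t)

Explanation: The sign of the whole expression was flipped: the term t*(2 - t)*exp(-t) was incorrectly written as -t*(2 - t)*exp(-t)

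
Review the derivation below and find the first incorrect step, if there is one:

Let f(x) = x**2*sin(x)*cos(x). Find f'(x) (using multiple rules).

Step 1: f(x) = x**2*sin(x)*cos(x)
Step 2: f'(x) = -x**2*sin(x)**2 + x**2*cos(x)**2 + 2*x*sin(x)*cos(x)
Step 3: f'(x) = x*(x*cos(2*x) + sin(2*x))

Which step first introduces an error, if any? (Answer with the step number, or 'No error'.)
No error

All steps in this derivation are correct.
The final answer f'(x) = x*(x*cos(2*x) + sin(2*x)) is valid.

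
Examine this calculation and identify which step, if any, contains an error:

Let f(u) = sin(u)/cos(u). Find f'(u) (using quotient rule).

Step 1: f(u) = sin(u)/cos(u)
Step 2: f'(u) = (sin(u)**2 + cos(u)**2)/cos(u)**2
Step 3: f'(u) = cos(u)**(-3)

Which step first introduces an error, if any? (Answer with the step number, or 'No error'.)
Step 3

Step 3 is incorrect due to a wrong exponent.
The step shows: cos(u)**(-3)
The correct value should be: cos(u)**(-2)

Explanation: The exponent -2 on cos(u) was incorrectly written as -3: the term cos(u)**(-2) was incorrectly written as cos(u)**(-3)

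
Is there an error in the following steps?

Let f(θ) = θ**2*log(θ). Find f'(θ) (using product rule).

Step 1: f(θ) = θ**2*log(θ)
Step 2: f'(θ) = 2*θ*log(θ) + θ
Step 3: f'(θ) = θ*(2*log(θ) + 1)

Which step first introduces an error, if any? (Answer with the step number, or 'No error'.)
No error

All steps in this derivation are correct.
The final answer f'(θ) = θ*(2*log(θ) + 1) is valid.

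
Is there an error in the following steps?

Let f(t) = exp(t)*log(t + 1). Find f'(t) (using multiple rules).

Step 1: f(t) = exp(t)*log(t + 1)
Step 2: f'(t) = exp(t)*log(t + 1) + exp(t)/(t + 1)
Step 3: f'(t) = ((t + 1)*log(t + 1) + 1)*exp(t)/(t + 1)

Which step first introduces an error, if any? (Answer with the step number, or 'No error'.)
No error

All steps in this derivation are correct.
The final answer f'(t) = ((t + 1)*log(t + 1) + 1)*exp(t)/(t + 1) is valid.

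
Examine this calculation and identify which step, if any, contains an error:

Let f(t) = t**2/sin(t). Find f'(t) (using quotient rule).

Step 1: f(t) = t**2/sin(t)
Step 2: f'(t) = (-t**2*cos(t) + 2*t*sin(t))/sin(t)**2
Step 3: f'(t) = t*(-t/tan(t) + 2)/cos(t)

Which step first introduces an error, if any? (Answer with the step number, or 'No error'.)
Step 3

Step 3 is incorrect due to a wrong trig function.
The step shows: t*(-t/tan(t) + 2)/cos(t)
The correct value should be: t*(-t/tan(t) + 2)/sin(t)

Explanation: sin(t) was incorrectly written as cos(t): the term t*(-t/tan(t) + 2)/sin(t) was incorrectly written as t*(-t/tan(t) + 2)/cos(t)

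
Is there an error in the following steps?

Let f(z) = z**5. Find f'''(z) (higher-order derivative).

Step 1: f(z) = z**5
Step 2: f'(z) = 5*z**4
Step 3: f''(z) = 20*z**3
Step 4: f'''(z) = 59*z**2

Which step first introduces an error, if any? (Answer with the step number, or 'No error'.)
Step 4

Step 4 is incorrect due to a wrong coefficient.
The step shows: 59*z**2
The correct value should be: 60*z**2

Explanation: The coefficient 60 was incorrectly written as 59: the term 60*z**2 was incorrectly written as 59*z**2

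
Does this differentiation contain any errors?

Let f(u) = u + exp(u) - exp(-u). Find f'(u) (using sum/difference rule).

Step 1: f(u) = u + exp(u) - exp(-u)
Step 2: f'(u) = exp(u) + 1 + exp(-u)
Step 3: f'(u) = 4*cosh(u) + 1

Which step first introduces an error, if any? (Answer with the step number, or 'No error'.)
Step 3

Step 3 is incorrect due to a wrong coefficient.
The step shows: 4*cosh(u) + 1
The correct value should be: 2*cosh(u) + 1

Explanation: The coefficient 2 was incorrectly written as 4: the term 2*cosh(u) was incorrectly written as 4*cosh(u)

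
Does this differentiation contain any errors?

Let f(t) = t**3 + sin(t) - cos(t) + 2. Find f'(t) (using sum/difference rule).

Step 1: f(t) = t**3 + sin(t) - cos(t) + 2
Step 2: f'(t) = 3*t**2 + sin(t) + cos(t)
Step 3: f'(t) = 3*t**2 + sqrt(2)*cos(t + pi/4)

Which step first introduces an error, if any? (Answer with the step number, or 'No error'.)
Step 3

Step 3 is incorrect due to a wrong trig function.
The step shows: 3*t**2 + sqrt(2)*cos(t + pi/4)
The correct value should be: 3*t**2 + sqrt(2)*sin(t + pi/4)

Explanation: sin(t + pi/4) was incorrectly written as cos(t + pi/4): the term sqrt(2)*sin(t + pi/4) was incorrectly written as sqrt(2)*cos(t + pi/4)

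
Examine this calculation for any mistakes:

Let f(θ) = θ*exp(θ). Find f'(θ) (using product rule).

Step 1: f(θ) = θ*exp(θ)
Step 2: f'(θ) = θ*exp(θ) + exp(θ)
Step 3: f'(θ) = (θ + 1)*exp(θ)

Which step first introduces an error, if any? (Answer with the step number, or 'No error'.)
No error

All steps in this derivation are correct.
The final answer f'(θ) = (θ + 1)*exp(θ) is valid.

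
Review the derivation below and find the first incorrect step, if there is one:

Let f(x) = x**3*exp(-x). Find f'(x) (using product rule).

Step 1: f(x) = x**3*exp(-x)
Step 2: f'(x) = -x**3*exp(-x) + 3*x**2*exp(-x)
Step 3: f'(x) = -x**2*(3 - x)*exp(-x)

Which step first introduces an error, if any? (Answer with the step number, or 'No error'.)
Step 3

Step 3 is incorrect due to a sign flip.
The step shows: -x**2*(3 - x)*exp(-x)
The correct value should be: x**2*(3 - x)*exp(-x)

Explanation: The sign of the whole expression was flipped: the term x**2*(3 - x)*exp(-x) was incorrectly written as -x**2*(3 - x)*exp(-x)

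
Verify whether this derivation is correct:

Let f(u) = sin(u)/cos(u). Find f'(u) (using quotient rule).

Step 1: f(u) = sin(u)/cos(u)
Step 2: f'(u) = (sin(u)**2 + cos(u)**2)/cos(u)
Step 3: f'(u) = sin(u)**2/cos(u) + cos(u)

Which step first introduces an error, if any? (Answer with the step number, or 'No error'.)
Step 2

Step 2 is incorrect due to a wrong exponent.
The step shows: (sin(u)**2 + cos(u)**2)/cos(u)
The correct value should be: (sin(u)**2 + cos(u)**2)/cos(u)**2

Explanation: The exponent -2 on cos(u) was incorrectly written as -1: the term (sin(u)**2 + cos(u)**2)/cos(u)**2 was incorrectly written as (sin(u)**2 + cos(u)**2)/cos(u)
The later steps are derived from this incorrect expression, so the error originates in Step 2.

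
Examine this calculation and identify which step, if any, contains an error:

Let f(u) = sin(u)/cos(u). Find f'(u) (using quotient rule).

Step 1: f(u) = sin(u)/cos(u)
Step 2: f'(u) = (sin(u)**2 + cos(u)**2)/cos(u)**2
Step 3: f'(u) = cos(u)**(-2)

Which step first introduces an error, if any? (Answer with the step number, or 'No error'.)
No error

All steps in this derivation are correct.
The final answer f'(u) = cos(u)**(-2) is valid.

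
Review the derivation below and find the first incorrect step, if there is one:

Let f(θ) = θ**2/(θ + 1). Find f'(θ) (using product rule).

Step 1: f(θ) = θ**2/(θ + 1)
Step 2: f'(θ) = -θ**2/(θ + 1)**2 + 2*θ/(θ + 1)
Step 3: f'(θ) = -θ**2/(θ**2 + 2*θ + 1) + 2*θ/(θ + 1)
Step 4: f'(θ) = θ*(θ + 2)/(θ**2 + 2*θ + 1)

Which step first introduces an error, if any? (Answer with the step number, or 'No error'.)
No error

All steps in this derivation are correct.
The final answer f'(θ) = θ*(θ + 2)/(θ**2 + 2*θ + 1) is valid.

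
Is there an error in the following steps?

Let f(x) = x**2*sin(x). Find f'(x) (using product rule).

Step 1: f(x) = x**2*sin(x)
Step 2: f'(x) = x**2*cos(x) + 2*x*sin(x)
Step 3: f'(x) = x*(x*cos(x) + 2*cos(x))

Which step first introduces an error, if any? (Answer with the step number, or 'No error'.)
Step 3

Step 3 is incorrect due to a wrong trig function.
The step shows: x*(x*cos(x) + 2*cos(x))
The correct value should be: x*(x*cos(x) + 2*sin(x))

Explanation: sin(x) was incorrectly written as cos(x): the term x*(x*cos(x) + 2*sin(x)) was incorrectly written as x*(x*cos(x) + 2*cos(x))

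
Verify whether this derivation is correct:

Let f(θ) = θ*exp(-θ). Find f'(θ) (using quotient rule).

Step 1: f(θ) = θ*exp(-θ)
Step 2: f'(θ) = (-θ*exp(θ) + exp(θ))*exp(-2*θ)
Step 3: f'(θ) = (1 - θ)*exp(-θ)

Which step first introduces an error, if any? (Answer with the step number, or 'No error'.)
No error

All steps in this derivation are correct.
The final answer f'(θ) = (1 - θ)*exp(-θ) is valid.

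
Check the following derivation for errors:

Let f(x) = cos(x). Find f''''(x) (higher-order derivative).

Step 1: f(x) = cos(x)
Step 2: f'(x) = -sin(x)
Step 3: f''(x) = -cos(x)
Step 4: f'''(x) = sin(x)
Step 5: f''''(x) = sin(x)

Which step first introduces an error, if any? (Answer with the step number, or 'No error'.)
Step 5

Step 5 is incorrect due to a wrong trig function.
The step shows: sin(x)
The correct value should be: cos(x)

Explanation: cos(x) was incorrectly written as sin(x): the term cos(x) was incorrectly written as sin(x)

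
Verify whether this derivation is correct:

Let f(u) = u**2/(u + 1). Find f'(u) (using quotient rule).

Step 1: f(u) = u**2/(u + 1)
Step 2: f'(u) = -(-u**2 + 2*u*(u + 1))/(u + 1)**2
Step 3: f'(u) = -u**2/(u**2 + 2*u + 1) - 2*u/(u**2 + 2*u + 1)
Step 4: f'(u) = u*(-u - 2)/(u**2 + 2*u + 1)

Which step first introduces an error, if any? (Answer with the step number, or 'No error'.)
Step 2

Step 2 is incorrect due to a sign flip.
The step shows: -(-u**2 + 2*u*(u + 1))/(u + 1)**2
The correct value should be: (-u**2 + 2*u*(u + 1))/(u + 1)**2

Explanation: The sign of the whole expression was flipped: the term (-u**2 + 2*u*(u + 1))/(u + 1)**2 was incorrectly written as -(-u**2 + 2*u*(u + 1))/(u + 1)**2
The later steps are derived from this incorrect expression, so the error originates in Step 2.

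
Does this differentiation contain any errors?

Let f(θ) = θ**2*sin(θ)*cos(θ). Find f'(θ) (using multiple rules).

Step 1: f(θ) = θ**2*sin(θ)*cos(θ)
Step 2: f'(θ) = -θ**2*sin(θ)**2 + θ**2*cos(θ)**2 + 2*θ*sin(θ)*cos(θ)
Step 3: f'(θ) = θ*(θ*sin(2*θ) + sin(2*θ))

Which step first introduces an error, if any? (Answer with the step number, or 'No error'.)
Step 3

Step 3 is incorrect due to a wrong trig function.
The step shows: θ*(θ*sin(2*θ) + sin(2*θ))
The correct value should be: θ*(θ*cos(2*θ) + sin(2*θ))

Explanation: cos(2*θ) was incorrectly written as sin(2*θ): the term θ*(θ*cos(2*θ) + sin(2*θ)) was incorrectly written as θ*(θ*sin(2*θ) + sin(2*θ))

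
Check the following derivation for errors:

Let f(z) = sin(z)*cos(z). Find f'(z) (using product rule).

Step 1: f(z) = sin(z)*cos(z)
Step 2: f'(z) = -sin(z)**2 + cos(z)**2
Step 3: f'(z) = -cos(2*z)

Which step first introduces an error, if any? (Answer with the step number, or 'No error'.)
Step 3

Step 3 is incorrect due to a sign flip.
The step shows: -cos(2*z)
The correct value should be: cos(2*z)

Explanation: The sign of the whole expression was flipped: the term cos(2*z) was incorrectly written as -cos(2*z)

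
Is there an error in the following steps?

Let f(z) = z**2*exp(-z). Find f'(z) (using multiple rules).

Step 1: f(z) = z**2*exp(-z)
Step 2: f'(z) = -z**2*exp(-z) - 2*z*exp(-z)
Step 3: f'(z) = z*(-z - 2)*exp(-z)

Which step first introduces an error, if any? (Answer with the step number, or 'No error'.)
Step 2

Step 2 is incorrect due to a sign flip.
The step shows: -z**2*exp(-z) - 2*z*exp(-z)
The correct value should be: -z**2*exp(-z) + 2*z*exp(-z)

Explanation: The sign of one term was flipped: the term 2*z*exp(-z) was incorrectly written as -2*z*exp(-z)
The later steps are derived from this incorrect expression, so the error originates in Step 2.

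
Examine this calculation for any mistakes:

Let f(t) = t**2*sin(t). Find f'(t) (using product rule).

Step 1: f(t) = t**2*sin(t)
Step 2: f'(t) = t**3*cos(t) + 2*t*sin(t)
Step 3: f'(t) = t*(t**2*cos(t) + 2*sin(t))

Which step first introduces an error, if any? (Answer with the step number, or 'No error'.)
Step 2

Step 2 is incorrect due to a wrong exponent.
The step shows: t**3*cos(t) + 2*t*sin(t)
The correct value should be: t**2*cos(t) + 2*t*sin(t)

Explanation: The exponent 2 on t was incorrectly written as 3: the term t**2*cos(t) was incorrectly written as t**3*cos(t)
The later steps are derived from this incorrect expression, so the error originates in Step 2.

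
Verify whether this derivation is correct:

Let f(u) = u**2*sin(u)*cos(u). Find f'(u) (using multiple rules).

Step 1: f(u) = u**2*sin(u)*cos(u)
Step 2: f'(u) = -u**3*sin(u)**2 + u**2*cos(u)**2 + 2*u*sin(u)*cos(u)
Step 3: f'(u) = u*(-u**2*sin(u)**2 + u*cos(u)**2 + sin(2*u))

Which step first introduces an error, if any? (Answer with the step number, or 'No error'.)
Step 2

Step 2 is incorrect due to a wrong exponent.
The step shows: -u**3*sin(u)**2 + u**2*cos(u)**2 + 2*u*sin(u)*cos(u)
The correct value should be: -u**2*sin(u)**2 + u**2*cos(u)**2 + 2*u*sin(u)*cos(u)

Explanation: The exponent 2 on u was incorrectly written as 3: the term -u**2*sin(u)**2 was incorrectly written as -u**3*sin(u)**2
The later steps are derived from this incorrect expression, so the error originates in Step 2.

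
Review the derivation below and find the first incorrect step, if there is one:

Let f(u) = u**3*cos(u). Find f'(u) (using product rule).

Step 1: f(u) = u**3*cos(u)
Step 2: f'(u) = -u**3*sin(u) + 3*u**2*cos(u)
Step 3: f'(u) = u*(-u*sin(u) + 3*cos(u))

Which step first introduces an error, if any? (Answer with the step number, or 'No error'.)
Step 3

Step 3 is incorrect due to a wrong exponent.
The step shows: u*(-u*sin(u) + 3*cos(u))
The correct value should be: u**2*(-u*sin(u) + 3*cos(u))

Explanation: The exponent 2 on u was incorrectly written as 1: the term u**2*(-u*sin(u) + 3*cos(u)) was incorrectly written as u*(-u*sin(u) + 3*cos(u))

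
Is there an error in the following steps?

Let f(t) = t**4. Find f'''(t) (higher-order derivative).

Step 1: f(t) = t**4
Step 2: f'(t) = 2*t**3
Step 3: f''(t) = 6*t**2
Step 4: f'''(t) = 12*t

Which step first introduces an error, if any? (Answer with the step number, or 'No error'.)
Step 2

Step 2 is incorrect due to a wrong coefficient.
The step shows: 2*t**3
The correct value should be: 4*t**3

Explanation: The coefficient 4 was incorrectly written as 2: the term 4*t**3 was incorrectly written as 2*t**3
The later steps are derived from this incorrect expression, so the error originates in Step 2.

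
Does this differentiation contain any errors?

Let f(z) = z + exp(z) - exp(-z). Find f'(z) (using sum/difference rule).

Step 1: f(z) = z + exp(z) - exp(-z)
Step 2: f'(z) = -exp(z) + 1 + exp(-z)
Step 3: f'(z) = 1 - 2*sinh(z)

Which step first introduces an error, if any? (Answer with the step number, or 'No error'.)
Step 2

Step 2 is incorrect due to a sign flip.
The step shows: -exp(z) + 1 + exp(-z)
The correct value should be: exp(z) + 1 + exp(-z)

Explanation: The sign of one term was flipped: the term exp(z) was incorrectly written as -exp(z)
The later steps are derived from this incorrect expression, so the error originates in Step 2.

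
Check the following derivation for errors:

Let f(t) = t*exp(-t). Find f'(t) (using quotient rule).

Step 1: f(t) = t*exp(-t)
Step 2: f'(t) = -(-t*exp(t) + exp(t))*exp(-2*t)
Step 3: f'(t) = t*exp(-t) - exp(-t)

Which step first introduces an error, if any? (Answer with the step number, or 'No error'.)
Step 2

Step 2 is incorrect due to a sign flip.
The step shows: -(-t*exp(t) + exp(t))*exp(-2*t)
The correct value should be: (-t*exp(t) + exp(t))*exp(-2*t)

Explanation: The sign of the whole expression was flipped: the term (-t*exp(t) + exp(t))*exp(-2*t) was incorrectly written as -(-t*exp(t) + exp(t))*exp(-2*t)
The later steps are derived from this incorrect expression, so the error originates in Step 2.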